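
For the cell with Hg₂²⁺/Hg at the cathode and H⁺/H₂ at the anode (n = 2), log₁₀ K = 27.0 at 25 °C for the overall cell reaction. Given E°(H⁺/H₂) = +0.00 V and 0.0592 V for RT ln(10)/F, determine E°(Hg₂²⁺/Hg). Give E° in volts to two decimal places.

+0.80 V

E°cell = (0.0592/n)·log K = (0.0592/2)(27.0) = +0.799 V.
Since Hg₂²⁺/Hg is the cathode and H⁺/H₂ the anode, E°cell = E°(Hg₂²⁺/Hg) − E°(H⁺/H₂).
So E°(Hg₂²⁺/Hg) = E°cell + E°(H⁺/H₂) = +0.799 + (+0.00) = +0.80 V.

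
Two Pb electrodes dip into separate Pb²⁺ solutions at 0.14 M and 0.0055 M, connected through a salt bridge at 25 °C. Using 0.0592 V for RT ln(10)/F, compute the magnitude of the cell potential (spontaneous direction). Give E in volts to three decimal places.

+0.042 V

For a concentration cell E°cell = 0. The 0.14 M side is the cathode (reduction is favoured where [Pb²⁺] is higher).
With n = 2, E = −(0.0592/2) log([Pb²⁺]ₐₙ/[Pb²⁺]꜀ₐₜ) = −(0.0592/2) log(0.0055/0.14) = −(0.0592/2)(-1.406) = +0.042 V.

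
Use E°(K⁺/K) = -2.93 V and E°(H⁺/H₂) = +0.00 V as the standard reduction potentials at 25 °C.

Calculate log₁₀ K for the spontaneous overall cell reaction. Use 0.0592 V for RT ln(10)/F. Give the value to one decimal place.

99.0

Cathode: H⁺/H₂; anode: K⁺/K. E°cell = +2.93 V, n = 2.
log K = nE°cell / 0.0592 = (2)(+2.93) / 0.0592 = 99.0.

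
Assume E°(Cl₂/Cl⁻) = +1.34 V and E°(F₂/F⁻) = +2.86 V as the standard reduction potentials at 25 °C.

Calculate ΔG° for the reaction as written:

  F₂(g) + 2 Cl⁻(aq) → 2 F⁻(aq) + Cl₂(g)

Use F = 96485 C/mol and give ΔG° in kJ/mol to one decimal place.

As written, F₂/F⁻ is reduced (cathode) and Cl₂/Cl⁻ is oxidised (anode), so E°cell = (+2.86) − (+1.34) = +1.52 V.
Balancing electrons gives n = 2.
ΔG° = −nFE° = −(2)(96485)(+1.52) = -293,314 J = -293.3 kJ/mol.

-293.3 kJ/mol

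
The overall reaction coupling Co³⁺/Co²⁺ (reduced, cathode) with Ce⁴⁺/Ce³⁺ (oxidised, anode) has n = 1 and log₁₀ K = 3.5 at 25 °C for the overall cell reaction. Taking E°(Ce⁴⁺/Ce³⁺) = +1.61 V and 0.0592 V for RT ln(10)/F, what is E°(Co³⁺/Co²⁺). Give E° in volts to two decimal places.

+1.82 V

E°cell = (0.0592/n)·log K = (0.0592/1)(3.5) = +0.207 V.
Since Co³⁺/Co²⁺ is the cathode and Ce⁴⁺/Ce³⁺ the anode, E°cell = E°(Co³⁺/Co²⁺) − E°(Ce⁴⁺/Ce³⁺).
So E°(Co³⁺/Co²⁺) = E°cell + E°(Ce⁴⁺/Ce³⁺) = +0.207 + (+1.61) = +1.82 V.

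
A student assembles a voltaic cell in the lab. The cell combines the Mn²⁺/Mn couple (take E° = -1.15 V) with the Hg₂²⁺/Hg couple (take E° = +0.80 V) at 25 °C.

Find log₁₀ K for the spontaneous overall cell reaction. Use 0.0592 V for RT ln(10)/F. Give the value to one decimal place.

65.9

Cathode: Hg₂²⁺/Hg; anode: Mn²⁺/Mn. E°cell = +1.95 V, n = 2.
log K = nE°cell / 0.0592 = (2)(+1.95) / 0.0592 = 65.9.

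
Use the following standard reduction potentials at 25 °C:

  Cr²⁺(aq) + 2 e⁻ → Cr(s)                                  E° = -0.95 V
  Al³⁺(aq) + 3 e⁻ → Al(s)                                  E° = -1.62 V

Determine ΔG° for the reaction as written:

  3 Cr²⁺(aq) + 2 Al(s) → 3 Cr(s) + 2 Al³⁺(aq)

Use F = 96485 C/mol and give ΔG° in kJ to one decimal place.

-387.9 kJ

As written, Cr²⁺/Cr is reduced (cathode) and Al³⁺/Al is oxidised (anode), so E°cell = (-0.95) − (-1.62) = +0.67 V.
Balancing electrons gives n = 6.
ΔG° = −nFE° = −(6)(96485)(+0.67) = -387,870 J = -387.9 kJ.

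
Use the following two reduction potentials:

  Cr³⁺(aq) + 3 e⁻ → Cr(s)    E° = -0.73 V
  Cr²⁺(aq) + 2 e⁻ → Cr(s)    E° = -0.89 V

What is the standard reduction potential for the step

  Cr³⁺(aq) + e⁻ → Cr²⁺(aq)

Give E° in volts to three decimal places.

-0.410 V

Sequential free energies add, so n₃E°₃ = n₁E°₁ + n₂E°₂.
With n₃ = 3, and the known step contributing 2×(-0.89) V, the unknown satisfies 1·E° = 3×(-0.73) − 2×(-0.89) = -0.410.
E° = -0.410 / 1 = -0.410 V.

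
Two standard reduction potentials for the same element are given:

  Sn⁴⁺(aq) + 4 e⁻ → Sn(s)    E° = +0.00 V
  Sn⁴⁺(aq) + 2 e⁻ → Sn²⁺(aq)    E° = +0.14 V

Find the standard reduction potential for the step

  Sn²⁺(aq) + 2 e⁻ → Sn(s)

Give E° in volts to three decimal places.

Sequential free energies add, so n₃E°₃ = n₁E°₁ + n₂E°₂.
With n₃ = 4, and the known step contributing 2×(+0.14) V, the unknown satisfies 2·E° = 4×(+0.00) − 2×(+0.14) = -0.280.
E° = -0.280 / 2 = -0.140 V.

-0.140 V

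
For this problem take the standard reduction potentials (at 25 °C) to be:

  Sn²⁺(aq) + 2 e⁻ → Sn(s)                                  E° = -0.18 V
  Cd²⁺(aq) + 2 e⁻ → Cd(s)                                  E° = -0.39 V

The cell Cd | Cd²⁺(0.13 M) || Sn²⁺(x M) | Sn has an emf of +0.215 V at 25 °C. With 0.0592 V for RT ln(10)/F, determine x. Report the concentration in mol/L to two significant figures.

0.19 M

Sn²⁺/Sn is the cathode, Cd²⁺/Cd the anode: E°cell = +0.21 V, n = 2.
Overall reaction: Sn²⁺(aq) + Cd(s) → Sn(s) + Cd²⁺(aq); Q = [Cd²⁺]^1/[Sn²⁺]^1.
From E = E° − (0.0592/n) log Q: log Q = (E° − E)·n/0.0592 = (+0.21 − (+0.215))·2/0.0592 = -0.1689.
So 1·log[Sn²⁺] = 1·log(0.13) − log Q = -0.8861 − (-0.1689) = -0.7172; [Sn²⁺] = 10^(-0.7172) ≈ 0.19 M.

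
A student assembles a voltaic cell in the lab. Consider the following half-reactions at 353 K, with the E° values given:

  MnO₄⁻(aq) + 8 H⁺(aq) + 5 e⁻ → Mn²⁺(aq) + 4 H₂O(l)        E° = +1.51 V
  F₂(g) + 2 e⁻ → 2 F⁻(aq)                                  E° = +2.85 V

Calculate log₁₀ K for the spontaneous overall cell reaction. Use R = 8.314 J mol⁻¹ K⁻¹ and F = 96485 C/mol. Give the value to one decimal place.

191.3

Cathode: F₂/F⁻; anode: MnO₄⁻/Mn²⁺. E°cell = (+2.85) − (+1.51) = +1.34 V, with n = 10.
ΔG° = −nFE° = −RT ln K, so ln K = nFE°/(RT) = (10)(96485)(+1.34) / ((8.314)(353)) = 440.534.
log₁₀ K = 440.534 / ln 10 = 191.3.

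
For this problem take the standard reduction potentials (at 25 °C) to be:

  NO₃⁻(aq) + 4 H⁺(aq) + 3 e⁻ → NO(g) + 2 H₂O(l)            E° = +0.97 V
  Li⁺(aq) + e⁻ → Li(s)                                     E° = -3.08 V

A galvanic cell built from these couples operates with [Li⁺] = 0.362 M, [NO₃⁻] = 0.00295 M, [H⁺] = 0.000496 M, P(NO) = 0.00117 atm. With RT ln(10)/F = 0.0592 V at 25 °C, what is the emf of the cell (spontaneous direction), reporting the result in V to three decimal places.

NO₃⁻/NO is the cathode (higher E°), Li⁺/Li the anode: E°cell = +0.97 − (-3.08) = +4.05 V, n = 3.
Overall: NO₃⁻(aq) + 4 H⁺(aq) + 3 Li(s) → NO(g) + 2 H₂O(l) + 3 Li⁺(aq)
Q = P(NO)·[Li⁺]^3 / ([NO₃⁻]·[H⁺]^4); log Q = 11.493.
E = E° − (0.0592/n) log Q = +4.05 − (0.0592/3)(11.493) = +3.823 V.

+3.823 V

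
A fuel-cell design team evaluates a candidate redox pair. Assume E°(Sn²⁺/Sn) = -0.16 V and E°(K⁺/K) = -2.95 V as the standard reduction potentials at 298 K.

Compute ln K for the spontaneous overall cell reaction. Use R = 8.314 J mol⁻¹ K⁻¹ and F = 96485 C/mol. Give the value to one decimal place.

217.3

Cathode: Sn²⁺/Sn; anode: K⁺/K. E°cell = (-0.16) − (-2.95) = +2.79 V, with n = 2.
ΔG° = −nFE° = −RT ln K, so ln K = nFE°/(RT) = (2)(96485)(+2.79) / ((8.314)(298)) = 217.304.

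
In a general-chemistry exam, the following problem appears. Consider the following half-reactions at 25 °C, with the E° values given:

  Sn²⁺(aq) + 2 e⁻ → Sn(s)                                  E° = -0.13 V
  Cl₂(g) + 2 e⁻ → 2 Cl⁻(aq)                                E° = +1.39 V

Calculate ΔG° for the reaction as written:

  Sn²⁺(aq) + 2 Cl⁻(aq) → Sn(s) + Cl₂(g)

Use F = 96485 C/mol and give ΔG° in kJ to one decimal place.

As written, Sn²⁺/Sn is reduced (cathode) and Cl₂/Cl⁻ is oxidised (anode), so E°cell = (-0.13) − (+1.39) = -1.52 V.
Balancing electrons gives n = 2.
ΔG° = −nFE° = −(2)(96485)(-1.52) = 293,314 J = +293.3 kJ.

+293.3 kJ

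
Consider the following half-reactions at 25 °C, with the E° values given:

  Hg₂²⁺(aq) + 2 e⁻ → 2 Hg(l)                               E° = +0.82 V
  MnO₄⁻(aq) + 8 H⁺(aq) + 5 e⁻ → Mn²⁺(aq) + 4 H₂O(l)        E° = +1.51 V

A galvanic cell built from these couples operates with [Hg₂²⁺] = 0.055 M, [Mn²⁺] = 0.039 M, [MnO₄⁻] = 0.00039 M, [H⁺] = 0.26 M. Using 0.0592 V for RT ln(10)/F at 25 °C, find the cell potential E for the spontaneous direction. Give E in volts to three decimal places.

MnO₄⁻/Mn²⁺ is the cathode (higher E°), Hg₂²⁺/Hg the anode: E°cell = +1.51 − (+0.82) = +0.69 V, n = 10.
Overall: 2 MnO₄⁻(aq) + 16 H⁺(aq) + 10 Hg(l) → 2 Mn²⁺(aq) + 8 H₂O(l) + 5 Hg₂²⁺(aq)
Q = [Mn²⁺]^2·[Hg₂²⁺]^5 / ([MnO₄⁻]^2·[H⁺]^16); log Q = 7.062.
E = E° − (0.0592/n) log Q = +0.69 − (0.0592/10)(7.062) = +0.648 V.

+0.648 V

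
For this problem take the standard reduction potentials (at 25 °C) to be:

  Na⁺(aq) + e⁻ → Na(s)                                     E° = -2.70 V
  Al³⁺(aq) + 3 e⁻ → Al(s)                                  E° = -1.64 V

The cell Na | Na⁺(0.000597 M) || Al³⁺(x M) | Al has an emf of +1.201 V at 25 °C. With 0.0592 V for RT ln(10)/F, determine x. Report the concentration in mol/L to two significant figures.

Al³⁺/Al is the cathode, Na⁺/Na the anode: E°cell = +1.06 V, n = 3.
Overall reaction: Al³⁺(aq) + 3 Na(s) → Al(s) + 3 Na⁺(aq); Q = [Na⁺]^3/[Al³⁺]^1.
From E = E° − (0.0592/n) log Q: log Q = (E° − E)·n/0.0592 = (+1.06 − (+1.201))·3/0.0592 = -7.1453.
So 1·log[Al³⁺] = 3·log(0.000597) − log Q = -9.6721 − (-7.1453) = -2.5268; [Al³⁺] = 10^(-2.5268) ≈ 0.0030 M.

0.0030 M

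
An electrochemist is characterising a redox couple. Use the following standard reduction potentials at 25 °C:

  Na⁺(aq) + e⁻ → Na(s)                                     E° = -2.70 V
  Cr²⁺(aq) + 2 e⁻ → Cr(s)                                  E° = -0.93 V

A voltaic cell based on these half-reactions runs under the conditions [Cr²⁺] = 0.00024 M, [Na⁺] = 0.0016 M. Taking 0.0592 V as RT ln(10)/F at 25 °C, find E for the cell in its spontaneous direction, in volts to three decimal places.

+1.828 V

Cr²⁺/Cr is the cathode (higher E°), Na⁺/Na the anode: E°cell = -0.93 − (-2.70) = +1.77 V, n = 2.
Overall: Cr²⁺(aq) + 2 Na(s) → Cr(s) + 2 Na⁺(aq)
Q = [Na⁺]^2 / ([Cr²⁺]); log Q = -1.972.
E = E° − (0.0592/n) log Q = +1.77 − (0.0592/2)(-1.972) = +1.828 V.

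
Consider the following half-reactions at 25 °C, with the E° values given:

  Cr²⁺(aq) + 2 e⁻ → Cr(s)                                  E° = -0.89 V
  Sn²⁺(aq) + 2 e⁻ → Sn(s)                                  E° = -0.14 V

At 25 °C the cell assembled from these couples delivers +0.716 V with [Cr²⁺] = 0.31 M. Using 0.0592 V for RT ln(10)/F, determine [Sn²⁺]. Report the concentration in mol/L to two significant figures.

0.022 M

Sn²⁺/Sn is the cathode, Cr²⁺/Cr the anode: E°cell = +0.75 V, n = 2.
Overall reaction: Sn²⁺(aq) + Cr(s) → Sn(s) + Cr²⁺(aq); Q = [Cr²⁺]^1/[Sn²⁺]^1.
From E = E° − (0.0592/n) log Q: log Q = (E° − E)·n/0.0592 = (+0.75 − (+0.716))·2/0.0592 = 1.1486.
So 1·log[Sn²⁺] = 1·log(0.31) − log Q = -0.5086 − (1.1486) = -1.6572; [Sn²⁺] = 10^(-1.6572) ≈ 0.022 M.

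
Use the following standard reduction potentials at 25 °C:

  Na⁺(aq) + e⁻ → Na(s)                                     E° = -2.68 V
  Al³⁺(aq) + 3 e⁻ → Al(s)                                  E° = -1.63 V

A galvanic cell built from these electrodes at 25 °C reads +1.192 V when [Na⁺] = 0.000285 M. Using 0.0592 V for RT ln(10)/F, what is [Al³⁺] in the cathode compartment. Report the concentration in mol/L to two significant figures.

0.00036 M

Al³⁺/Al is the cathode, Na⁺/Na the anode: E°cell = +1.05 V, n = 3.
Overall reaction: Al³⁺(aq) + 3 Na(s) → Al(s) + 3 Na⁺(aq); Q = [Na⁺]^3/[Al³⁺]^1.
From E = E° − (0.0592/n) log Q: log Q = (E° − E)·n/0.0592 = (+1.05 − (+1.192))·3/0.0592 = -7.1959.
So 1·log[Al³⁺] = 3·log(0.000285) − log Q = -10.6355 − (-7.1959) = -3.4396; [Al³⁺] = 10^(-3.4396) ≈ 0.00036 M.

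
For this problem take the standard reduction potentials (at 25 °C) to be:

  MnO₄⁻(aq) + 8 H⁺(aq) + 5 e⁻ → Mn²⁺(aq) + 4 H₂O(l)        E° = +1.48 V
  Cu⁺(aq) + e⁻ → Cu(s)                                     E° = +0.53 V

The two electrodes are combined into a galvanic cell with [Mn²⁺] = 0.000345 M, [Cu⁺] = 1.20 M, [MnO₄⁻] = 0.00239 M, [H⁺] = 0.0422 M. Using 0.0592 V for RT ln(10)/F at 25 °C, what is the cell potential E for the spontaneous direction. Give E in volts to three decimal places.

+0.825 V

MnO₄⁻/Mn²⁺ is the cathode (higher E°), Cu⁺/Cu the anode: E°cell = +1.48 − (+0.53) = +0.95 V, n = 5.
Overall: MnO₄⁻(aq) + 8 H⁺(aq) + 5 Cu(s) → Mn²⁺(aq) + 4 H₂O(l) + 5 Cu⁺(aq)
Q = [Mn²⁺]·[Cu⁺]^5 / ([MnO₄⁻]·[H⁺]^8); log Q = 10.553.
E = E° − (0.0592/n) log Q = +0.95 − (0.0592/5)(10.553) = +0.825 V.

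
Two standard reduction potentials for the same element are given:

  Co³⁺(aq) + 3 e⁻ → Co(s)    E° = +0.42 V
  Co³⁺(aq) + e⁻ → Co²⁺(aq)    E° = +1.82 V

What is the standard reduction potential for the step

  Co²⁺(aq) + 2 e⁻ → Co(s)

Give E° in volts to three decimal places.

Sequential free energies add, so n₃E°₃ = n₁E°₁ + n₂E°₂.
With n₃ = 3, and the known step contributing 1×(+1.82) V, the unknown satisfies 2·E° = 3×(+0.42) − 1×(+1.82) = -0.560.
E° = -0.560 / 2 = -0.280 V.

-0.280 V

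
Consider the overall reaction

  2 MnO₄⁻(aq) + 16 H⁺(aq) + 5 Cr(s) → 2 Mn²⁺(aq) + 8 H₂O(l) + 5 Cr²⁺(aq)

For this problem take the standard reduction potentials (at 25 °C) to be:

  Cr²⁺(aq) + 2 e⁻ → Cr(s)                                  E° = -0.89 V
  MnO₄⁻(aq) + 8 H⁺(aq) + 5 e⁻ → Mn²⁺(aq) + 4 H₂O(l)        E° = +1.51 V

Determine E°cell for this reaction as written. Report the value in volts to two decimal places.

+2.40 V

The MnO₄⁻/Mn²⁺ couple has the higher reduction potential, so it is the cathode; Cr²⁺/Cr is oxidised at the anode.
E°cell = E°(cathode) − E°(anode) = (+1.51) − (-0.89) = +2.40 V.
Since E°cell > 0, the reaction is spontaneous under standard conditions.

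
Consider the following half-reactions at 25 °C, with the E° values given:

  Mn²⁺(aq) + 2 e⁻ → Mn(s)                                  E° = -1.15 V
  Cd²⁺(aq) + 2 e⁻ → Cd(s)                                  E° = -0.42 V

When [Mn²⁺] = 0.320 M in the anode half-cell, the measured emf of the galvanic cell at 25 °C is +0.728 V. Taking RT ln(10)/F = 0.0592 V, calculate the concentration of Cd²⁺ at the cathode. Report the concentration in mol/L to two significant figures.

0.27 M

Cd²⁺/Cd is the cathode, Mn²⁺/Mn the anode: E°cell = +0.73 V, n = 2.
Overall reaction: Cd²⁺(aq) + Mn(s) → Cd(s) + Mn²⁺(aq); Q = [Mn²⁺]^1/[Cd²⁺]^1.
From E = E° − (0.0592/n) log Q: log Q = (E° − E)·n/0.0592 = (+0.73 − (+0.728))·2/0.0592 = 0.0676.
So 1·log[Cd²⁺] = 1·log(0.32) − log Q = -0.4949 − (0.0676) = -0.5625; [Cd²⁺] = 10^(-0.5625) ≈ 0.27 M.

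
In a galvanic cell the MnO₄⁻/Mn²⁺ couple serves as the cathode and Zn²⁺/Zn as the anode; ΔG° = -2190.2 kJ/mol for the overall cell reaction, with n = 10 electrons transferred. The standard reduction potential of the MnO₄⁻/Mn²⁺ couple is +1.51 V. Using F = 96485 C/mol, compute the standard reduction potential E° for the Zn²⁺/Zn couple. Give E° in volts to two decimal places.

-0.76 V

E°cell = −ΔG°/(nF) = −(-2190.2×10³)/((10)(96485)) = +2.270 V.
Since MnO₄⁻/Mn²⁺ is the cathode and Zn²⁺/Zn the anode, E°cell = E°(MnO₄⁻/Mn²⁺) − E°(Zn²⁺/Zn).
So E°(Zn²⁺/Zn) = E°(MnO₄⁻/Mn²⁺) − E°cell = (+1.51) − (+2.270) = -0.76 V.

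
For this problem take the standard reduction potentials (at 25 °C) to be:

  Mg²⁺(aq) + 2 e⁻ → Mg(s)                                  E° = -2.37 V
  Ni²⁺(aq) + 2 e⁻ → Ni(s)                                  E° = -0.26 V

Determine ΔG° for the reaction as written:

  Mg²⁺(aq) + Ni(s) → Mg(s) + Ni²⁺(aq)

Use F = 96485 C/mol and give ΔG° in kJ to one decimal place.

+407.2 kJ

As written, Mg²⁺/Mg is reduced (cathode) and Ni²⁺/Ni is oxidised (anode), so E°cell = (-2.37) − (-0.26) = -2.11 V.
Balancing electrons gives n = 2.
ΔG° = −nFE° = −(2)(96485)(-2.11) = 407,167 J = +407.2 kJ.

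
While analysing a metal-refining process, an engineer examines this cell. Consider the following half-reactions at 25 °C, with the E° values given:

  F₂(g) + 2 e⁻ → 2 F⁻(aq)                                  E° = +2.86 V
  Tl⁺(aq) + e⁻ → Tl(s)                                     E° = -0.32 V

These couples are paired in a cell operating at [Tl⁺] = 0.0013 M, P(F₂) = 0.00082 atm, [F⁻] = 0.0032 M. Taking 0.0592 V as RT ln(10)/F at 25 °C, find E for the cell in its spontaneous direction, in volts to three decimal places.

+3.407 V

F₂/F⁻ is the cathode (higher E°), Tl⁺/Tl the anode: E°cell = +2.86 − (-0.32) = +3.18 V, n = 2.
Overall: F₂(g) + 2 Tl(s) → 2 F⁻(aq) + 2 Tl⁺(aq)
Q = [F⁻]^2·[Tl⁺]^2 / (P(F₂)); log Q = -7.676.
E = E° − (0.0592/n) log Q = +3.18 − (0.0592/2)(-7.676) = +3.407 V.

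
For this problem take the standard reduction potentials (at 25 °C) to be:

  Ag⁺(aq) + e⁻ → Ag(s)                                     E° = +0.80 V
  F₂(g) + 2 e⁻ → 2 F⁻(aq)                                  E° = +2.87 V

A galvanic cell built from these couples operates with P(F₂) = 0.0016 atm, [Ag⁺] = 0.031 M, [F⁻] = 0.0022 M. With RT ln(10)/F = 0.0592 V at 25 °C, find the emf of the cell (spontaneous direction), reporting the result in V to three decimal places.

+2.234 V

F₂/F⁻ is the cathode (higher E°), Ag⁺/Ag the anode: E°cell = +2.87 − (+0.80) = +2.07 V, n = 2.
Overall: F₂(g) + 2 Ag(s) → 2 F⁻(aq) + 2 Ag⁺(aq)
Q = [F⁻]^2·[Ag⁺]^2 / (P(F₂)); log Q = -5.537.
E = E° − (0.0592/n) log Q = +2.07 − (0.0592/2)(-5.537) = +2.234 V.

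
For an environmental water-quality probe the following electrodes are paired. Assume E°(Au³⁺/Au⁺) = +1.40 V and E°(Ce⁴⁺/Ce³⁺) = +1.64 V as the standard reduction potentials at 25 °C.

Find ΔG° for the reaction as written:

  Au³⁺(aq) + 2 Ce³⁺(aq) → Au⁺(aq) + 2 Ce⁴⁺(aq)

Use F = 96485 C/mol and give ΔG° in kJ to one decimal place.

As written, Au³⁺/Au⁺ is reduced (cathode) and Ce⁴⁺/Ce³⁺ is oxidised (anode), so E°cell = (+1.40) − (+1.64) = -0.24 V.
Balancing electrons gives n = 2.
ΔG° = −nFE° = −(2)(96485)(-0.24) = 46,313 J = +46.3 kJ.

+46.3 kJ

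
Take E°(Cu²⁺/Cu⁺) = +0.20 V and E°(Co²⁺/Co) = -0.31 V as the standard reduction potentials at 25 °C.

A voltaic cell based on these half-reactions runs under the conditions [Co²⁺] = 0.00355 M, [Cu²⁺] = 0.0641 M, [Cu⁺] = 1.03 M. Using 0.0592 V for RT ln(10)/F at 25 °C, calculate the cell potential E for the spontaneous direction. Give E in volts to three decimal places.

Cu²⁺/Cu⁺ is the cathode (higher E°), Co²⁺/Co the anode: E°cell = +0.20 − (-0.31) = +0.51 V, n = 2.
Overall: 2 Cu²⁺(aq) + Co(s) → 2 Cu⁺(aq) + Co²⁺(aq)
Q = [Cu⁺]^2·[Co²⁺] / ([Cu²⁺]^2); log Q = -0.038.
E = E° − (0.0592/n) log Q = +0.51 − (0.0592/2)(-0.038) = +0.511 V.

+0.511 V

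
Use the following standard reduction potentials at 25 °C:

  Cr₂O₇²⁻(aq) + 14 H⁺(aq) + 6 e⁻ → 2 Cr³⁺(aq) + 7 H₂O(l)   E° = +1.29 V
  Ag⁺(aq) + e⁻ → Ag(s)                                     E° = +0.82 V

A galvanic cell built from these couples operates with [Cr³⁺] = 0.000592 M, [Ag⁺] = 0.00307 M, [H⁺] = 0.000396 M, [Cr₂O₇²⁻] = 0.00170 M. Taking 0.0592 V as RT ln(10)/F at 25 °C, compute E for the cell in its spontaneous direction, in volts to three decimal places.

Cr₂O₇²⁻/Cr³⁺ is the cathode (higher E°), Ag⁺/Ag the anode: E°cell = +1.29 − (+0.82) = +0.47 V, n = 6.
Overall: Cr₂O₇²⁻(aq) + 14 H⁺(aq) + 6 Ag(s) → 2 Cr³⁺(aq) + 7 H₂O(l) + 6 Ag⁺(aq)
Q = [Cr³⁺]^2·[Ag⁺]^6 / ([Cr₂O₇²⁻]·[H⁺]^14); log Q = 28.869.
E = E° − (0.0592/n) log Q = +0.47 − (0.0592/6)(28.869) = +0.185 V.

+0.185 V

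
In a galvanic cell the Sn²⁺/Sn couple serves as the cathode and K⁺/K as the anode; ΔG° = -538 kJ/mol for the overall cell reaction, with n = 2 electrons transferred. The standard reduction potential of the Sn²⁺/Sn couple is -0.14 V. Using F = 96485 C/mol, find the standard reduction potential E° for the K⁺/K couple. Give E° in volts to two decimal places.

-2.93 V

E°cell = −ΔG°/(nF) = −(-538×10³)/((2)(96485)) = +2.788 V.
Since Sn²⁺/Sn is the cathode and K⁺/K the anode, E°cell = E°(Sn²⁺/Sn) − E°(K⁺/K).
So E°(K⁺/K) = E°(Sn²⁺/Sn) − E°cell = (-0.14) − (+2.788) = -2.93 V.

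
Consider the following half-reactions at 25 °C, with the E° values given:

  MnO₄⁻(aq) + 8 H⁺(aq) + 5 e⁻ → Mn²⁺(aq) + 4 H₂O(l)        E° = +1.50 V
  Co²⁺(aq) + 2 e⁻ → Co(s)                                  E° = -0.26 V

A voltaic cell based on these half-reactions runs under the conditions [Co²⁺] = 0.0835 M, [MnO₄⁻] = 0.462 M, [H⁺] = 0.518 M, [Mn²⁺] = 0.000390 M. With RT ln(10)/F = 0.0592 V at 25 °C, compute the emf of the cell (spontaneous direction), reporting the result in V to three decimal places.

MnO₄⁻/Mn²⁺ is the cathode (higher E°), Co²⁺/Co the anode: E°cell = +1.50 − (-0.26) = +1.76 V, n = 10.
Overall: 2 MnO₄⁻(aq) + 16 H⁺(aq) + 5 Co(s) → 2 Mn²⁺(aq) + 8 H₂O(l) + 5 Co²⁺(aq)
Q = [Mn²⁺]^2·[Co²⁺]^5 / ([MnO₄⁻]^2·[H⁺]^16); log Q = -6.968.
E = E° − (0.0592/n) log Q = +1.76 − (0.0592/10)(-6.968) = +1.801 V.

+1.801 V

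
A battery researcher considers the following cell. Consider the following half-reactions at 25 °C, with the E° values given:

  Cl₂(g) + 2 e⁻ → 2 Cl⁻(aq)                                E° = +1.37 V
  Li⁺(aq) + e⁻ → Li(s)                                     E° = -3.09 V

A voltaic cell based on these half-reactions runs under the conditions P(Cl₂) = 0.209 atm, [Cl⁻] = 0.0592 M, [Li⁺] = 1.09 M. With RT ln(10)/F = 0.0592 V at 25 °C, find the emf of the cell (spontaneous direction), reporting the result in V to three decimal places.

Cl₂/Cl⁻ is the cathode (higher E°), Li⁺/Li the anode: E°cell = +1.37 − (-3.09) = +4.46 V, n = 2.
Overall: Cl₂(g) + 2 Li(s) → 2 Cl⁻(aq) + 2 Li⁺(aq)
Q = [Cl⁻]^2·[Li⁺]^2 / (P(Cl₂)); log Q = -1.701.
E = E° − (0.0592/n) log Q = +4.46 − (0.0592/2)(-1.701) = +4.510 V.

+4.510 V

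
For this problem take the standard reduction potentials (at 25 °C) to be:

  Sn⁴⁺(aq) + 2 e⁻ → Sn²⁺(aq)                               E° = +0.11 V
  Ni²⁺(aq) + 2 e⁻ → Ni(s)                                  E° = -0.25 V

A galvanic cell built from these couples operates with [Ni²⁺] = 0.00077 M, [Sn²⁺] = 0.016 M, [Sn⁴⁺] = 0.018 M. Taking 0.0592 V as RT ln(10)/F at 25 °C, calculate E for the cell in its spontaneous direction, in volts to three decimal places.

+0.454 V

Sn⁴⁺/Sn²⁺ is the cathode (higher E°), Ni²⁺/Ni the anode: E°cell = +0.11 − (-0.25) = +0.36 V, n = 2.
Overall: Sn⁴⁺(aq) + Ni(s) → Sn²⁺(aq) + Ni²⁺(aq)
Q = [Sn²⁺]·[Ni²⁺] / ([Sn⁴⁺]); log Q = -3.165.
E = E° − (0.0592/n) log Q = +0.36 − (0.0592/2)(-3.165) = +0.454 V.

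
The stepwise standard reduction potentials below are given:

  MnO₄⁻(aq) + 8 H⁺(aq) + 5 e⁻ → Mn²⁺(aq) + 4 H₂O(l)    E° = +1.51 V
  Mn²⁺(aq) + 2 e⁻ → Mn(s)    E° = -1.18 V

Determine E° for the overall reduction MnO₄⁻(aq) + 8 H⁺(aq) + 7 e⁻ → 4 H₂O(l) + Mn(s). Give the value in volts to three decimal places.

Standard free energies of sequential steps add: ΔG°₃ = ΔG°₁ + ΔG°₂, so n₃E°₃ = n₁E°₁ + n₂E°₂.
E°₃ = (5×+1.51 + 2×-1.18) / 7 = (+5.190) / 7 = +0.741 V.

+0.741 V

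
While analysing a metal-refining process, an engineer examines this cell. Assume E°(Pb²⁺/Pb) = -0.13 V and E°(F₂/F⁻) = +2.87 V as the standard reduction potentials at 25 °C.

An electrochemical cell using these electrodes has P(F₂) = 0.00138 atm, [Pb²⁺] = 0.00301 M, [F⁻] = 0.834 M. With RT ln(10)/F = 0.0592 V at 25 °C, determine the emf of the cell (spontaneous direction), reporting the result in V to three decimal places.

+2.995 V

F₂/F⁻ is the cathode (higher E°), Pb²⁺/Pb the anode: E°cell = +2.87 − (-0.13) = +3.00 V, n = 2.
Overall: F₂(g) + Pb(s) → 2 F⁻(aq) + Pb²⁺(aq)
Q = [F⁻]^2·[Pb²⁺] / (P(F₂)); log Q = 0.181.
E = E° − (0.0592/n) log Q = +3.00 − (0.0592/2)(0.181) = +2.995 V.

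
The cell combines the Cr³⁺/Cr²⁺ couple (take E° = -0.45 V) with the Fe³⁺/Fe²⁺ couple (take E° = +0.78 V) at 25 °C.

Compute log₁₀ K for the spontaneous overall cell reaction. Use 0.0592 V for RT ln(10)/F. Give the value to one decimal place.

20.8

Cathode: Fe³⁺/Fe²⁺; anode: Cr³⁺/Cr²⁺. E°cell = +1.23 V, n = 1.
log K = nE°cell / 0.0592 = (1)(+1.23) / 0.0592 = 20.8.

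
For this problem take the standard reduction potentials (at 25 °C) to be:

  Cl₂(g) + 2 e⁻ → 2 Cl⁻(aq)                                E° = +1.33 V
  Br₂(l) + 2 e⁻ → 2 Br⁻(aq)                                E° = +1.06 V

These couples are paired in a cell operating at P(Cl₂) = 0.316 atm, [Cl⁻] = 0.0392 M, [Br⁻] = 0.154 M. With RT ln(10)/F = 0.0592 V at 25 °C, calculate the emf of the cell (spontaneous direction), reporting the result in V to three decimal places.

+0.290 V

Cl₂/Cl⁻ is the cathode (higher E°), Br₂/Br⁻ the anode: E°cell = +1.33 − (+1.06) = +0.27 V, n = 2.
Overall: Cl₂(g) + 2 Br⁻(aq) → 2 Cl⁻(aq) + Br₂(l)
Q = [Cl⁻]^2 / (P(Cl₂)·[Br⁻]^2); log Q = -0.688.
E = E° − (0.0592/n) log Q = +0.27 − (0.0592/2)(-0.688) = +0.290 V.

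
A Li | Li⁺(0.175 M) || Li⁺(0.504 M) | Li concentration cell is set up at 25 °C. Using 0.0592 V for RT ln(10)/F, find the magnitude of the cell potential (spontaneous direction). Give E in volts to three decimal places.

+0.027 V

For a concentration cell E°cell = 0. The 0.504 M side is the cathode (reduction is favoured where [Li⁺] is higher).
With n = 1, E = −(0.0592/1) log([Li⁺]ₐₙ/[Li⁺]꜀ₐₜ) = −(0.0592/1) log(0.175/0.504) = −(0.0592/1)(-0.459) = +0.027 V.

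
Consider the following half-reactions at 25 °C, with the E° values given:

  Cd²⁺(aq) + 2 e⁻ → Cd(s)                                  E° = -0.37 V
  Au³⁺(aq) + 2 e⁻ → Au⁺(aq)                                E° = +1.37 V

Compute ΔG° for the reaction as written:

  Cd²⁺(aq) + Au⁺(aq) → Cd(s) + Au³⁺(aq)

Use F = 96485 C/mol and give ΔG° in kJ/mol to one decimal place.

+335.8 kJ/mol

As written, Cd²⁺/Cd is reduced (cathode) and Au³⁺/Au⁺ is oxidised (anode), so E°cell = (-0.37) − (+1.37) = -1.74 V.
Balancing electrons gives n = 2.
ΔG° = −nFE° = −(2)(96485)(-1.74) = 335,768 J = +335.8 kJ/mol.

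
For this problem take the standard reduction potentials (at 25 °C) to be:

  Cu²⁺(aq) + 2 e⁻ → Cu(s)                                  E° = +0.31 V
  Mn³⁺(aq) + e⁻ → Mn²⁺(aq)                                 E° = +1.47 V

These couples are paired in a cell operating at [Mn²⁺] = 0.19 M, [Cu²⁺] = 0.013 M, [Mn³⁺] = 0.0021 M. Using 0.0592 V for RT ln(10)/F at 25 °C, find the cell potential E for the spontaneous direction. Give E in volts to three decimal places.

+1.100 V

Mn³⁺/Mn²⁺ is the cathode (higher E°), Cu²⁺/Cu the anode: E°cell = +1.47 − (+0.31) = +1.16 V, n = 2.
Overall: 2 Mn³⁺(aq) + Cu(s) → 2 Mn²⁺(aq) + Cu²⁺(aq)
Q = [Mn²⁺]^2·[Cu²⁺] / ([Mn³⁺]^2); log Q = 2.027.
E = E° − (0.0592/n) log Q = +1.16 − (0.0592/2)(2.027) = +1.100 V.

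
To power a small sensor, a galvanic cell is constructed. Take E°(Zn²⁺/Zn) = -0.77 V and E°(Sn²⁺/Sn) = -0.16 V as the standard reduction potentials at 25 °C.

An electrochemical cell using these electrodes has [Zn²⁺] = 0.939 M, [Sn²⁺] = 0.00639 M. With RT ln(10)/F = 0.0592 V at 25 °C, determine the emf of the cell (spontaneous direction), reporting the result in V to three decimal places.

Sn²⁺/Sn is the cathode (higher E°), Zn²⁺/Zn the anode: E°cell = -0.16 − (-0.77) = +0.61 V, n = 2.
Overall: Sn²⁺(aq) + Zn(s) → Sn(s) + Zn²⁺(aq)
Q = [Zn²⁺] / ([Sn²⁺]); log Q = 2.167.
E = E° − (0.0592/n) log Q = +0.61 − (0.0592/2)(2.167) = +0.546 V.

+0.546 V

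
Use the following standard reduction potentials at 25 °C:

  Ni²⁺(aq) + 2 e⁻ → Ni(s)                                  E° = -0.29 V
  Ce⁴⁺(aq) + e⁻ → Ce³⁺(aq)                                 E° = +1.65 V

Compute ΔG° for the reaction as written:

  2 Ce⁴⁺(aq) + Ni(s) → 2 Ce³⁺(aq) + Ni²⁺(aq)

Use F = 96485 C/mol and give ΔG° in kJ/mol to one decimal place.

-374.4 kJ/mol

As written, Ce⁴⁺/Ce³⁺ is reduced (cathode) and Ni²⁺/Ni is oxidised (anode), so E°cell = (+1.65) − (-0.29) = +1.94 V.
Balancing electrons gives n = 2.
ΔG° = −nFE° = −(2)(96485)(+1.94) = -374,362 J = -374.4 kJ/mol.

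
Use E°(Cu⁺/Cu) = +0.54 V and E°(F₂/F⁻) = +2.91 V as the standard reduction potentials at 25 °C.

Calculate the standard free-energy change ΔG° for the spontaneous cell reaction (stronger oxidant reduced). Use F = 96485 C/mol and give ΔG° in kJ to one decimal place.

-457.3 kJ

F₂/F⁻ (E° = +2.91 V) is the cathode; Cu⁺/Cu (E° = +0.54 V) is the anode, so E°cell = +2.37 V.
Balancing electrons gives n = 2 (lcm of 2 and 1).
ΔG° = −nFE° = −(2)(96485)(+2.37) = -457,339 J = -457.3 kJ.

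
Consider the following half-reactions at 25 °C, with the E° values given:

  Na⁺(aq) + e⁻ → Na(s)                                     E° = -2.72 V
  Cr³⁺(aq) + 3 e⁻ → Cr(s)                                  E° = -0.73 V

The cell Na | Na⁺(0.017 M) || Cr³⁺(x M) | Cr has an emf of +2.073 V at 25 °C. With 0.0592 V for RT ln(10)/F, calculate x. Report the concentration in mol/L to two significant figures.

Cr³⁺/Cr is the cathode, Na⁺/Na the anode: E°cell = +1.99 V, n = 3.
Overall reaction: Cr³⁺(aq) + 3 Na(s) → Cr(s) + 3 Na⁺(aq); Q = [Na⁺]^3/[Cr³⁺]^1.
From E = E° − (0.0592/n) log Q: log Q = (E° − E)·n/0.0592 = (+1.99 − (+2.073))·3/0.0592 = -4.2061.
So 1·log[Cr³⁺] = 3·log(0.017) − log Q = -5.3087 − (-4.2061) = -1.1026; [Cr³⁺] = 10^(-1.1026) ≈ 0.079 M.

0.079 M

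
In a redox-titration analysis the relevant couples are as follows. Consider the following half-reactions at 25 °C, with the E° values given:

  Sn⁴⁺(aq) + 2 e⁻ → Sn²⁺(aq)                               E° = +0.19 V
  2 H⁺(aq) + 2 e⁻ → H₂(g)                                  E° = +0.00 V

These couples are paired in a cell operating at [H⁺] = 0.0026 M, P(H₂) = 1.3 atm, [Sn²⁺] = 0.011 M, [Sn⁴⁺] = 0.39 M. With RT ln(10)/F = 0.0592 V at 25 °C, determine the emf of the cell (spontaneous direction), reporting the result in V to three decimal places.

+0.392 V

Sn⁴⁺/Sn²⁺ is the cathode (higher E°), H⁺/H₂ the anode: E°cell = +0.19 − (+0.00) = +0.19 V, n = 2.
Overall: Sn⁴⁺(aq) + H₂(g) → Sn²⁺(aq) + 2 H⁺(aq)
Q = [Sn²⁺]·[H⁺]^2 / ([Sn⁴⁺]·P(H₂)); log Q = -6.834.
E = E° − (0.0592/n) log Q = +0.19 − (0.0592/2)(-6.834) = +0.392 V.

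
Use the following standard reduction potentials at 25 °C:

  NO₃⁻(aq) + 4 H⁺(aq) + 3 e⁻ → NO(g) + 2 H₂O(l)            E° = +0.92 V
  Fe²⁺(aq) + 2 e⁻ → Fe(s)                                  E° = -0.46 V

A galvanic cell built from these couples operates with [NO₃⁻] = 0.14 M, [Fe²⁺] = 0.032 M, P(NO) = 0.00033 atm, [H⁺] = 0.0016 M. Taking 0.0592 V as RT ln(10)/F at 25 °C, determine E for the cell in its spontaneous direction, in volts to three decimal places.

+1.255 V

NO₃⁻/NO is the cathode (higher E°), Fe²⁺/Fe the anode: E°cell = +0.92 − (-0.46) = +1.38 V, n = 6.
Overall: 2 NO₃⁻(aq) + 8 H⁺(aq) + 3 Fe(s) → 2 NO(g) + 4 H₂O(l) + 3 Fe²⁺(aq)
Q = P(NO)^2·[Fe²⁺]^3 / ([NO₃⁻]^2·[H⁺]^8); log Q = 12.627.
E = E° − (0.0592/n) log Q = +1.38 − (0.0592/6)(12.627) = +1.255 V.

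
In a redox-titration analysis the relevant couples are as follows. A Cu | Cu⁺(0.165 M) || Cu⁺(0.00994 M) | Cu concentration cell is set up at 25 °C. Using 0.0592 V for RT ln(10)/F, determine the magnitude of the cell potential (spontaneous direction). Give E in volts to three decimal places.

+0.072 V

For a concentration cell E°cell = 0. The 0.165 M side is the cathode (reduction is favoured where [Cu⁺] is higher).
With n = 1, E = −(0.0592/1) log([Cu⁺]ₐₙ/[Cu⁺]꜀ₐₜ) = −(0.0592/1) log(0.00994/0.165) = −(0.0592/1)(-1.220) = +0.072 V.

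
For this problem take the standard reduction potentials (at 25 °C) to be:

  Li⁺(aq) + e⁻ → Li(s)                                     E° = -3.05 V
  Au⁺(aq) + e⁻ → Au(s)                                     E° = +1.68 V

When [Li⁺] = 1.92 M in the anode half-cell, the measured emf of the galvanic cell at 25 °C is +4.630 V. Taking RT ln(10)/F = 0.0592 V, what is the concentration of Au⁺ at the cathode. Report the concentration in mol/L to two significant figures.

Au⁺/Au is the cathode, Li⁺/Li the anode: E°cell = +4.73 V, n = 1.
Overall reaction: Au⁺(aq) + Li(s) → Au(s) + Li⁺(aq); Q = [Li⁺]^1/[Au⁺]^1.
From E = E° − (0.0592/n) log Q: log Q = (E° − E)·n/0.0592 = (+4.73 − (+4.630))·1/0.0592 = 1.6892.
So 1·log[Au⁺] = 1·log(1.92) − log Q = 0.2833 − (1.6892) = -1.4059; [Au⁺] = 10^(-1.4059) ≈ 0.039 M.

0.039 M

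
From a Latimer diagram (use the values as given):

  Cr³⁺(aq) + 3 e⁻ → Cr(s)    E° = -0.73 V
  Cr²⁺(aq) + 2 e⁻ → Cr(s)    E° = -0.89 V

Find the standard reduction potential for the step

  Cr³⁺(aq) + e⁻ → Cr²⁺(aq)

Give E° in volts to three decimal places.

Sequential free energies add, so n₃E°₃ = n₁E°₁ + n₂E°₂.
With n₃ = 3, and the known step contributing 2×(-0.89) V, the unknown satisfies 1·E° = 3×(-0.73) − 2×(-0.89) = -0.410.
E° = -0.410 / 1 = -0.410 V.

-0.410 V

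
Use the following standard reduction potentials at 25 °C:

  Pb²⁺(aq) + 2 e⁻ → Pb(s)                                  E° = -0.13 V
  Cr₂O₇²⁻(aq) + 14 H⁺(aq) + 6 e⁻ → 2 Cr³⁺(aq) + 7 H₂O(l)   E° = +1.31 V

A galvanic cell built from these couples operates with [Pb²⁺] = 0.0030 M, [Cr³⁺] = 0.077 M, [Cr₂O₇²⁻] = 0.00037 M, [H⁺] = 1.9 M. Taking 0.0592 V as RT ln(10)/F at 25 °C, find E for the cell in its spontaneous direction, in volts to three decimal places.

Cr₂O₇²⁻/Cr³⁺ is the cathode (higher E°), Pb²⁺/Pb the anode: E°cell = +1.31 − (-0.13) = +1.44 V, n = 6.
Overall: Cr₂O₇²⁻(aq) + 14 H⁺(aq) + 3 Pb(s) → 2 Cr³⁺(aq) + 7 H₂O(l) + 3 Pb²⁺(aq)
Q = [Cr³⁺]^2·[Pb²⁺]^3 / ([Cr₂O₇²⁻]·[H⁺]^14); log Q = -10.266.
E = E° − (0.0592/n) log Q = +1.44 − (0.0592/6)(-10.266) = +1.541 V.

+1.541 V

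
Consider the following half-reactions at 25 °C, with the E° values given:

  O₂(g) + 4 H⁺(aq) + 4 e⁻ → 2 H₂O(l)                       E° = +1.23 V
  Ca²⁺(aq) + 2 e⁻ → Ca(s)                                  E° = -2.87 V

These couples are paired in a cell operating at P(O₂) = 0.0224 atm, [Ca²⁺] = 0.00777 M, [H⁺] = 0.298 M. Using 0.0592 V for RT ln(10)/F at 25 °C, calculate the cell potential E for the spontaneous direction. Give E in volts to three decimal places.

O₂/H₂O is the cathode (higher E°), Ca²⁺/Ca the anode: E°cell = +1.23 − (-2.87) = +4.10 V, n = 4.
Overall: O₂(g) + 4 H⁺(aq) + 2 Ca(s) → 2 H₂O(l) + 2 Ca²⁺(aq)
Q = [Ca²⁺]^2 / (P(O₂)·[H⁺]^4); log Q = -0.466.
E = E° − (0.0592/n) log Q = +4.10 − (0.0592/4)(-0.466) = +4.107 V.

+4.107 V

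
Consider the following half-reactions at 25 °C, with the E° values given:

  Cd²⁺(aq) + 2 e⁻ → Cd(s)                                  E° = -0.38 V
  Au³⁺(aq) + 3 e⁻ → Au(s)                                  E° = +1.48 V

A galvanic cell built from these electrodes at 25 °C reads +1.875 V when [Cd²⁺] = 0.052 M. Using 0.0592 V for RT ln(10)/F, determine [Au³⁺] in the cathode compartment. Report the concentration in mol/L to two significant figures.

Au³⁺/Au is the cathode, Cd²⁺/Cd the anode: E°cell = +1.86 V, n = 6.
Overall reaction: 2 Au³⁺(aq) + 3 Cd(s) → 2 Au(s) + 3 Cd²⁺(aq); Q = [Cd²⁺]^3/[Au³⁺]^2.
From E = E° − (0.0592/n) log Q: log Q = (E° − E)·n/0.0592 = (+1.86 − (+1.875))·6/0.0592 = -1.5203.
So 2·log[Au³⁺] = 3·log(0.052) − log Q = -3.8520 − (-1.5203) = -2.3317; log[Au³⁺] = -2.3317 / 2 = -1.1659; [Au³⁺] = 10^(-1.1659) ≈ 0.068 M.

0.068 M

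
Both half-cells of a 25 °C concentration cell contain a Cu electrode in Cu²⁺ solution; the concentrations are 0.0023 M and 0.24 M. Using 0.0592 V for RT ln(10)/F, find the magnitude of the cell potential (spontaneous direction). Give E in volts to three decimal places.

For a concentration cell E°cell = 0. The 0.24 M side is the cathode (reduction is favoured where [Cu²⁺] is higher).
With n = 2, E = −(0.0592/2) log([Cu²⁺]ₐₙ/[Cu²⁺]꜀ₐₜ) = −(0.0592/2) log(0.0023/0.24) = −(0.0592/2)(-2.018) = +0.060 V.

+0.060 V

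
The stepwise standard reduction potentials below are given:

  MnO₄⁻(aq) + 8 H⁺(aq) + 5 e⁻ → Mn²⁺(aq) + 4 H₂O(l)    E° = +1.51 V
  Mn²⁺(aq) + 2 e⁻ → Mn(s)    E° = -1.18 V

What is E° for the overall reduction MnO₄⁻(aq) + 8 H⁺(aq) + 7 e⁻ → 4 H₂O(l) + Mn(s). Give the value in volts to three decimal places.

Since ΔG° = −nFE° is additive over sequential reductions, n₃E°₃ = n₁E°₁ + n₂E°₂.
E°₃ = (5×+1.51 + 2×-1.18) / 7 = (+5.190) / 7 = +0.741 V.
E° values themselves are not directly additive — weighting by electron count is essential.

+0.741 V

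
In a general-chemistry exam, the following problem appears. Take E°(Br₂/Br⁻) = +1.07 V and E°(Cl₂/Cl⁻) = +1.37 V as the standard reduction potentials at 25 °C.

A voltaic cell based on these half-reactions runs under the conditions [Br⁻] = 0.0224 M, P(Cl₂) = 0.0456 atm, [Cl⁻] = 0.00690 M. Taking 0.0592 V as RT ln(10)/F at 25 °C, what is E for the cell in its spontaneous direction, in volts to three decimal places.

Cl₂/Cl⁻ is the cathode (higher E°), Br₂/Br⁻ the anode: E°cell = +1.37 − (+1.07) = +0.30 V, n = 2.
Overall: Cl₂(g) + 2 Br⁻(aq) → 2 Cl⁻(aq) + Br₂(l)
Q = [Cl⁻]^2 / (P(Cl₂)·[Br⁻]^2); log Q = 0.318.
E = E° − (0.0592/n) log Q = +0.30 − (0.0592/2)(0.318) = +0.291 V.

+0.291 V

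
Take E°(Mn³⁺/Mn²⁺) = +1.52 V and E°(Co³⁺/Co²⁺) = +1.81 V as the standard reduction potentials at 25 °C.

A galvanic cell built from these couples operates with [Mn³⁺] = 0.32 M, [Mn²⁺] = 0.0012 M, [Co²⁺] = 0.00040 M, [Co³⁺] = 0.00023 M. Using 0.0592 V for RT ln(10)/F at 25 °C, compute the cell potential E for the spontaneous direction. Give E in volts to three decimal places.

+0.132 V

Co³⁺/Co²⁺ is the cathode (higher E°), Mn³⁺/Mn²⁺ the anode: E°cell = +1.81 − (+1.52) = +0.29 V, n = 1.
Overall: Co³⁺(aq) + Mn²⁺(aq) → Co²⁺(aq) + Mn³⁺(aq)
Q = [Co²⁺]·[Mn³⁺] / ([Co³⁺]·[Mn²⁺]); log Q = 2.666.
E = E° − (0.0592/n) log Q = +0.29 − (0.0592/1)(2.666) = +0.132 V.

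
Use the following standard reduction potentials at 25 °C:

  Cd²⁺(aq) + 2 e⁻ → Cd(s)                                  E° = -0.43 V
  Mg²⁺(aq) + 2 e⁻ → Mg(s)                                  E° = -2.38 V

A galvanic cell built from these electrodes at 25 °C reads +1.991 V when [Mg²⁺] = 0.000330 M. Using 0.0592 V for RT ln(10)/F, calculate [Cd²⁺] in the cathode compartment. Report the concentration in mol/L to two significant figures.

0.0080 M

Cd²⁺/Cd is the cathode, Mg²⁺/Mg the anode: E°cell = +1.95 V, n = 2.
Overall reaction: Cd²⁺(aq) + Mg(s) → Cd(s) + Mg²⁺(aq); Q = [Mg²⁺]^1/[Cd²⁺]^1.
From E = E° − (0.0592/n) log Q: log Q = (E° − E)·n/0.0592 = (+1.95 − (+1.991))·2/0.0592 = -1.3851.
So 1·log[Cd²⁺] = 1·log(0.00033) − log Q = -3.4815 − (-1.3851) = -2.0964; [Cd²⁺] = 10^(-2.0964) ≈ 0.0080 M.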